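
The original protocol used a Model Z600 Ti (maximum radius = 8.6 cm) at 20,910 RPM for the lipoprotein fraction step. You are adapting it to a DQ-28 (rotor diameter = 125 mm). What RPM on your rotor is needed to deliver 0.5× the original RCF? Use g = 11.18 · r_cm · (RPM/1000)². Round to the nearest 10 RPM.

17340 RPM

RCF_original = 11.18 × 8.6 × (20.91)² = 11.18 × 8.6 × 437.2281 ≈ 42,038.6 × g
Target RCF = 0.5 × 42,038.6 ≈ 21,019.3 × g
Your rotor: r = 125 mm / 2 = 62.5 mm = 6.25 cm
21,019.3 = 11.18 × 6.25 × (N/1000)²
(N/1000)² = 21,019.3 / 69.875 = 300.8129
N = 1000 × √300.8129 ≈ 17,344.0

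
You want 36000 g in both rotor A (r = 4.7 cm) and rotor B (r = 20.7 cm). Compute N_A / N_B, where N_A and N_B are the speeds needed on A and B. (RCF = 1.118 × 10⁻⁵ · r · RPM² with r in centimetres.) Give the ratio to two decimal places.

At fixed RCF, N ∝ 1/√r, so N_A/N_B = √(r_B/r_A) = √(20.7/4.7) = √4.404255 = 2.0986.

2.10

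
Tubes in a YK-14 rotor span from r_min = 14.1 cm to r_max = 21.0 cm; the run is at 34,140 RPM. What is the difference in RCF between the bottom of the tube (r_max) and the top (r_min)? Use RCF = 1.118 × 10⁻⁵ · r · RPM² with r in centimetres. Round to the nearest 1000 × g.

≈ 90000 x g

RCF_max = 1.118 × 10⁻⁵ × 21 × (34140)² = 1.118 × 10⁻⁵ × 21 × 1,165,539,600 ≈ 273,645.4 × g
RCF_min = 1.118 × 10⁻⁵ × 14.1 × (34140)² = 1.118 × 10⁻⁵ × 14.1 × 1,165,539,600 ≈ 183,733.3 × g
ΔRCF = 273,645.4 − 183,733.3 = 89,912.1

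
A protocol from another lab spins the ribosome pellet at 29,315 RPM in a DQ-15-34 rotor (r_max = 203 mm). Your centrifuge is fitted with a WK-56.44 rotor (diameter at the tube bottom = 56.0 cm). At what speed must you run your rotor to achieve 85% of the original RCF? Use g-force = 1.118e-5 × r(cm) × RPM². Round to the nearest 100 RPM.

Original rotor: r = 203 mm = 20.3 cm
RCF_original = 1.118 × 10⁻⁵ × 20.3 × (29315)² = 1.118 × 10⁻⁵ × 20.3 × 859,369,225 ≈ 195,037.3 × g
Target RCF = 0.85 × 195,037.3 ≈ 165,781.7 × g
Your rotor: r = 56.0 / 2 = 28 cm
165,781.7 = 1.118 × 10⁻⁵ × 28 × N²
N² = 165,781.7 / (31.304 × 10⁻⁵) = 529,586,315
N ≈ √529,586,315 ≈ 23,012.7

≈ 23000 RPM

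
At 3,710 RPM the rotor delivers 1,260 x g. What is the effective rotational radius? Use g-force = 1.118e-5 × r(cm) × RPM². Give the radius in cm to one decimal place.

8.2 cm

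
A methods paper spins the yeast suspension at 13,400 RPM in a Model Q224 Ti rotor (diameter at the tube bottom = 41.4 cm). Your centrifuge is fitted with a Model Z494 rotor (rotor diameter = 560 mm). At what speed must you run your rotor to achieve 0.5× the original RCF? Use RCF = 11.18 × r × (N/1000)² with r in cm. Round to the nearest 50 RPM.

8150 RPM

Original rotor: r = 41.4 / 2 = 20.7 cm
RCF_original = 11.18 × 20.7 × (13.4)² = 11.18 × 20.7 × 179.56 ≈ 41,554.9 × g
Target RCF = 0.5 × 41,554.9 ≈ 20,777.5 × g
Your rotor: r = 560 mm / 2 = 280 mm = 28 cm
20,777.5 = 11.18 × 28 × (N/1000)²
(N/1000)² = 20,777.5 / 313.04 = 66.37331
N = 1000 × √66.37331 ≈ 8,147.0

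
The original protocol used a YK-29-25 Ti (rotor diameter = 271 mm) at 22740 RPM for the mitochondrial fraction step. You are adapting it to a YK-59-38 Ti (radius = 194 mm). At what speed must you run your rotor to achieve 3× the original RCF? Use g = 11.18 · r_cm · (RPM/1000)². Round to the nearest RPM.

Original rotor: r = 271 mm / 2 = 135.5 mm = 13.55 cm
RCF = 11.18 × r × (N/1000)²
RCF_original = 11.18 × 13.55 × (22.74)² = 11.18 × 13.55 × 517.1076 ≈ 78,336.1 × g
Target RCF = 3 × 78,336.1 ≈ 235,008.3 × g
Your rotor: r = 194 mm = 19.4 cm
235,008.3 = 11.18 × 19.4 × (N/1000)²
(N/1000)² = 235,008.3 / 216.892 = 1083.527
N = 1000 × √1083.527 ≈ 32,917.0

≈ 32917 RPM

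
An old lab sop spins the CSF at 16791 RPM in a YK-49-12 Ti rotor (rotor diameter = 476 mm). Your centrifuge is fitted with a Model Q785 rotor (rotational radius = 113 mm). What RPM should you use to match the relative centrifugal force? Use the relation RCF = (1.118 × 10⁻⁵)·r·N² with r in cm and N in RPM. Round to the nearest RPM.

Original rotor: r = 476 mm / 2 = 238 mm = 23.8 cm
RCF_original = 1.118 × 10⁻⁵ × 23.8 × (16791)² = 1.118 × 10⁻⁵ × 23.8 × 281,937,681 ≈ 75,019.1 × g
Your rotor: r = 113 mm = 11.3 cm
75,019.1 = 1.118 × 10⁻⁵ × 11.3 × N²
N² = 75,019.1 / (12.6334 × 10⁻⁵) = 593,815,600
N ≈ √593,815,600 ≈ 24,368.3

24368 RPM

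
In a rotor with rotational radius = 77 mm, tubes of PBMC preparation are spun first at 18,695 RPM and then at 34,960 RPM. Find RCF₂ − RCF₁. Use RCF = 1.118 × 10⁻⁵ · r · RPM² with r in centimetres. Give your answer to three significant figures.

≈ 75100 × g

r = 77 mm = 7.7 cm
RCF₁ = 1.118 × 10⁻⁵ × 7.7 × (18695)² = 1.118 × 10⁻⁵ × 7.7 × 349,503,025 ≈ 30,087.3 × g
RCF₂ = 1.118 × 10⁻⁵ × 7.7 × (34960)² = 1.118 × 10⁻⁵ × 7.7 × 1,222,201,600 ≈ 105,214.4 × g
Increase = 105,214.4 − 30,087.3 = 75,127.1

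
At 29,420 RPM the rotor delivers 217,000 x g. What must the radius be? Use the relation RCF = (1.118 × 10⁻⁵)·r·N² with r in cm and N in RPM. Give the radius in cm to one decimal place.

217000 = 1.118 × 10⁻⁵ × r × (29420)²
r = 217000 / (1.118 × 10⁻⁵ × 865,536,400) = 217000 / 9676.697 ≈ 22.425 cm

22.4 cm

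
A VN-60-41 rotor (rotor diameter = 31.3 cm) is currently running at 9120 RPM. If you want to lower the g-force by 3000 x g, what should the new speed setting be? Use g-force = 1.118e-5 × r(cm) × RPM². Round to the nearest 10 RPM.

r = 31.3 / 2 = 15.65 cm
Current RCF = 1.118 × 10⁻⁵ × 15.65 × (9120)² = 1.118 × 10⁻⁵ × 15.65 × 83,174,400 ≈ 14,552.8 × g
Target RCF = 14,552.8 − 3,000 = 11,552.8 × g
N² = 11,552.8 / (17.4967 × 10⁻⁵) = 66,028,451
N ≈ √66,028,451 ≈ 8,125.8

N₂ ≈ 8130 RPM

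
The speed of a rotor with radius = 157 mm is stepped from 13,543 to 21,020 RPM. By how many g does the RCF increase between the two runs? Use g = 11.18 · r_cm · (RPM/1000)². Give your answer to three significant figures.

≈ 45400 g

r = 157 mm = 15.7 cm
RCF₁ = 11.18 × 15.7 × (13.543)² = 11.18 × 15.7 × 183.412849 ≈ 32,193.7 × g
RCF₂ = 11.18 × 15.7 × (21.02)² = 11.18 × 15.7 × 441.8404 ≈ 77,554.5 × g
Increase = 77,554.5 − 32,193.7 = 45,360.8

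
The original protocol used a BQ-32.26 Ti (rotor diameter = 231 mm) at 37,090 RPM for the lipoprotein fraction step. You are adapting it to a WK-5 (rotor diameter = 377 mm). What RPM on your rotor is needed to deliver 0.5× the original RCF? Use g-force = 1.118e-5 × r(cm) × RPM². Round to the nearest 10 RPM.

≈ 20530 RPM

Original rotor: r = 231 mm / 2 = 115.5 mm = 11.55 cm
RCF_original = 1.118 × 10⁻⁵ × 11.55 × (37090)² = 1.118 × 10⁻⁵ × 11.55 × 1,375,668,100 ≈ 177,638.6 × g
Target RCF = 0.5 × 177,638.6 ≈ 88,819.3 × g
Your rotor: r = 377 mm / 2 = 188.5 mm = 18.85 cm
88,819.3 = 1.118 × 10⁻⁵ × 18.85 × N²
N² = 88,819.3 / (21.0743 × 10⁻⁵) = 421,457,889
N ≈ √421,457,889 ≈ 20,529.4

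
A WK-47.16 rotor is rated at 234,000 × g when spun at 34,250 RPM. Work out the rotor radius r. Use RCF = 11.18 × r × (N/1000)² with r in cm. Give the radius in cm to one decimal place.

234000 = 11.18 × r × (34.25)²
r = 234000 / (11.18 × 1173.0625) = 234000 / 13114.84 ≈ 17.842 cm

r ≈ 17.8 cm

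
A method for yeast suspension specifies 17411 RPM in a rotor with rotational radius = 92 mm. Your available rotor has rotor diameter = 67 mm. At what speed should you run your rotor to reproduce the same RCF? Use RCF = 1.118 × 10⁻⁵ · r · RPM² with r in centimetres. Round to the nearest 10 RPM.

Original rotor: r = 92 mm = 9.2 cm
RCF_original = 1.118 × 10⁻⁵ × 9.2 × (17411)² = 1.118 × 10⁻⁵ × 9.2 × 303,142,921 ≈ 31,180.1 × g
Your rotor: r = 67 mm / 2 = 33.5 mm = 3.35 cm
31,180.1 = 1.118 × 10⁻⁵ × 3.35 × N²
N² = 31,180.1 / (3.7453 × 10⁻⁵) = 832,512,749
N ≈ √832,512,749 ≈ 28,853.3

≈ 28850 RPM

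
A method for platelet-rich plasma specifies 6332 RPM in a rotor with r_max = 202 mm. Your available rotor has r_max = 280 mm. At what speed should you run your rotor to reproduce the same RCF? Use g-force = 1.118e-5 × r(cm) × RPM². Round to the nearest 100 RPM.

≈ 5400 RPM

Original rotor: r = 202 mm = 20.2 cm
RCF_original = 1.118 × 10⁻⁵ × 20.2 × (6332)² = 1.118 × 10⁻⁵ × 20.2 × 40,094,224 ≈ 9,054.7 × g
Your rotor: r = 280 mm = 28.0 cm
9,054.7 = 1.118 × 10⁻⁵ × 28 × N²
N² = 9,054.7 / (31.304 × 10⁻⁵) = 28,925,058
N ≈ √28,925,058 ≈ 5,378.2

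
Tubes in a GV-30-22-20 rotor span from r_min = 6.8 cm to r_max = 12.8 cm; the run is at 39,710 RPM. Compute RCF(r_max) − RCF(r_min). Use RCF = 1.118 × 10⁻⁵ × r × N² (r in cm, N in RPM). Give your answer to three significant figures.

≈ 106000 g

ΔRCF = 1.118 × 10⁻⁵ × (r_max − r_min) × N² = 1.118 × 10⁻⁵ × 6.0 × 1,576,884,100 ≈ 105,777.4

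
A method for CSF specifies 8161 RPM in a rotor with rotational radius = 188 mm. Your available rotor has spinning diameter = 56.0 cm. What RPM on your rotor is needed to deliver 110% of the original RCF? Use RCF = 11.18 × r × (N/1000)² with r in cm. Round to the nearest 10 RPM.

7010 RPM

Original rotor: r = 188 mm = 18.8 cm
RCF = 11.18 × r × (N/1000)²
RCF_original = 11.18 × 18.8 × (8.161)² = 11.18 × 18.8 × 66.601921 ≈ 13,998.7 × g
Target RCF = 1.1 × 13,998.7 ≈ 15,398.6 × g
Your rotor: r = 56.0 / 2 = 28 cm
15,398.6 = 11.18 × 28 × (N/1000)²
(N/1000)² = 15,398.6 / 313.04 = 49.19052
N = 1000 × √49.19052 ≈ 7,013.6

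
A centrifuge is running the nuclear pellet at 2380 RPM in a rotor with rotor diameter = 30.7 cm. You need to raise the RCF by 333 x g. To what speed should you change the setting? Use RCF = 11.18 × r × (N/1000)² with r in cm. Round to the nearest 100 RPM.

2800 RPM

r = 30.7 / 2 = 15.35 cm
Current RCF = 11.18 × 15.35 × (2.38)² = 11.18 × 15.35 × 5.6644 ≈ 972.1 × g
Target RCF = 972.1 + 333 = 1,305.1 × g
(N/1000)² = 1,305.1 / 171.613 = 7.604902
N = 1000 × √7.604902 ≈ 2,757.7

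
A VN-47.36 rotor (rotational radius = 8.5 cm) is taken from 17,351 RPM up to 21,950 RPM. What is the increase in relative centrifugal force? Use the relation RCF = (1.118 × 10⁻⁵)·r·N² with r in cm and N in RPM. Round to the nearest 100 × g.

≈ 17200 x g

RCF₁ = 1.118 × 10⁻⁵ × 8.5 × (17351)² = 1.118 × 10⁻⁵ × 8.5 × 301,057,201 ≈ 28,609.5 × g
RCF₂ = 1.118 × 10⁻⁵ × 8.5 × (21950)² = 1.118 × 10⁻⁵ × 8.5 × 481,802,500 ≈ 45,785.7 × g
Increase = 45,785.7 − 28,609.5 = 17,176.2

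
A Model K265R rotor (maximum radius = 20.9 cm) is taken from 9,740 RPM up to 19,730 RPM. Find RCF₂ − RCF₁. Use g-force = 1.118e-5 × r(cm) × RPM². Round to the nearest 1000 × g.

RCF₁ = 1.118 × 10⁻⁵ × 20.9 × (9740)² = 1.118 × 10⁻⁵ × 20.9 × 94,867,600 ≈ 22,167 × g
RCF₂ = 1.118 × 10⁻⁵ × 20.9 × (19730)² = 1.118 × 10⁻⁵ × 20.9 × 389,272,900 ≈ 90,958.3 × g
Increase = 90,958.3 − 22,167 = 68,791.3

69000 × g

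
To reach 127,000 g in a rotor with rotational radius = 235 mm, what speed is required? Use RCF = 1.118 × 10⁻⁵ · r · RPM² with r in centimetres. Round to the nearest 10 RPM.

r = 235 mm = 23.5 cm
RCF = 1.118 × 10⁻⁵ × r × N²
127,000 = 1.118 × 10⁻⁵ × 23.5 × N²
N² = 127,000 / (26.273 × 10⁻⁵) = 483,385,986
N ≈ √483,385,986 ≈ 21,986.0

≈ 21990 RPM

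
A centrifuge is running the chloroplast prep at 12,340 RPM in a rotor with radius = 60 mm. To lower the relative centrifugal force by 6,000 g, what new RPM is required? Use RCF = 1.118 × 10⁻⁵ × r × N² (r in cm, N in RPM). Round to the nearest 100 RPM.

7900 RPM

r = 60 mm = 6.0 cm
Current RCF = 1.118 × 10⁻⁵ × 6 × (12340)² = 1.118 × 10⁻⁵ × 6 × 152,275,600 ≈ 10,214.6 × g
Target RCF = 10,214.6 − 6,000 = 4,214.6 × g
N² = 4,214.6 / (6.708 × 10⁻⁵) = 62,829,457
N ≈ √62,829,457 ≈ 7,926.5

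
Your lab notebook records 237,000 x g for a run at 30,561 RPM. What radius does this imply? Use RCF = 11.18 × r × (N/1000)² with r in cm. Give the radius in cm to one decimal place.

22.7 cm

237000 = 11.18 × r × (30.561)²
r = 237000 / (11.18 × 933.974721) = 237000 / 10441.84 ≈ 22.697 cm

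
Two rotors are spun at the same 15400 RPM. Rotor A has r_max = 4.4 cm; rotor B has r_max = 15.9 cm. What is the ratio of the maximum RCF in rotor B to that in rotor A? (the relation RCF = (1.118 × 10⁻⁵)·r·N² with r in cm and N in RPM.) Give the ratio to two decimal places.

3.61

At fixed N, RCF ∝ r, so RCF_B/RCF_A = r_B/r_A = 15.9 / 4.4 = 3.6136.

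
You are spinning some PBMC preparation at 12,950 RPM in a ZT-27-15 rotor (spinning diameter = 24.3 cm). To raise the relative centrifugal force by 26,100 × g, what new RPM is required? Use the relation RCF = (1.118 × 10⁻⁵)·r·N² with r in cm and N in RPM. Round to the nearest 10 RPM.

18970 RPM

r = 24.3 / 2 = 12.15 cm
Current RCF = 1.118 × 10⁻⁵ × 12.15 × (12950)² = 1.118 × 10⁻⁵ × 12.15 × 167,702,500 ≈ 22,780.2 × g
Target RCF = 22,780.2 + 26,100 = 48,880.2 × g
N² = 48,880.2 / (13.5837 × 10⁻⁵) = 359,844,520
N ≈ √359,844,520 ≈ 18,969.6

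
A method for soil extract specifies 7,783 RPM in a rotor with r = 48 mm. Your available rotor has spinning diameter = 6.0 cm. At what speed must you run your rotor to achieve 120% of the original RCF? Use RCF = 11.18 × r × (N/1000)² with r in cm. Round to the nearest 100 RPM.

Original rotor: r = 48 mm = 4.8 cm
RCF_original = 11.18 × 4.8 × (7.783)² = 11.18 × 4.8 × 60.575089 ≈ 3,250.7 × g
Target RCF = 1.2 × 3,250.7 ≈ 3,900.8 × g
Your rotor: r = 6.0 / 2 = 3 cm
3,900.8 = 11.18 × 3 × (N/1000)²
(N/1000)² = 3,900.8 / 33.54 = 116.3029
N = 1000 × √116.3029 ≈ 10,784.4

10800 RPM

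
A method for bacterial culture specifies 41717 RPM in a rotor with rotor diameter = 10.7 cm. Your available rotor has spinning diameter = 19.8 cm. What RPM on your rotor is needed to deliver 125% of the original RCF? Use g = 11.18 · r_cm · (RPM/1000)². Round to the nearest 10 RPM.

≈ 34290 RPM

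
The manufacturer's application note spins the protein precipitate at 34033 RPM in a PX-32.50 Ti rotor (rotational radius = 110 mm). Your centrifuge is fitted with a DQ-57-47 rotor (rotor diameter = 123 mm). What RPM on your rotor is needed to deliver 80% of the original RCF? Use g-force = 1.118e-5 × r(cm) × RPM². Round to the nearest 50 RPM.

≈ 40700 RPM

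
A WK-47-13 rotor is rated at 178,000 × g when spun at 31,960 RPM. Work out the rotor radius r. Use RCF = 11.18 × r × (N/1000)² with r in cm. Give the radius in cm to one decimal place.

15.6 cm

178000 = 11.18 × r × (31.96)²
r = 178000 / (11.18 × 1021.4416) = 178000 / 11419.72 ≈ 15.587 cm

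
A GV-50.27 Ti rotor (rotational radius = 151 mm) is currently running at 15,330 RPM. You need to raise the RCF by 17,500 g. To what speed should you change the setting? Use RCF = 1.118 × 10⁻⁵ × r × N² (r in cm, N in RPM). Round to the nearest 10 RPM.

r = 151 mm = 15.1 cm
Current RCF = 1.118 × 10⁻⁵ × 15.1 × (15330)² = 1.118 × 10⁻⁵ × 15.1 × 235,008,900 ≈ 39,673.7 × g
Target RCF = 39,673.7 + 17,500 = 57,173.7 × g
N² = 57,173.7 / (16.8818 × 10⁻⁵) = 338,670,639
N ≈ √338,670,639 ≈ 18,403.0

≈ 18400 RPM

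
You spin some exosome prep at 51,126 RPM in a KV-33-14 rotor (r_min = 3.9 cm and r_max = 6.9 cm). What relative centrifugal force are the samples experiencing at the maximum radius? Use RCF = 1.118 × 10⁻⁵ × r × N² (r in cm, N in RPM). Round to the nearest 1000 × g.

202000 × g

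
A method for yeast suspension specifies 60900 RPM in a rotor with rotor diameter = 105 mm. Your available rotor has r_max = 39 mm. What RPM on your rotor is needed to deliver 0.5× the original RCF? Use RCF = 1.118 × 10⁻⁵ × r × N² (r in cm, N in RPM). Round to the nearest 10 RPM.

Original rotor: r = 105 mm / 2 = 52.5 mm = 5.25 cm
RCF = 1.118 × 10⁻⁵ × r × N²
RCF_original = 1.118 × 10⁻⁵ × 5.25 × (60900)² = 1.118 × 10⁻⁵ × 5.25 × 3,708,810,000 ≈ 217,688.6 × g
Target RCF = 0.5 × 217,688.6 ≈ 108,844.3 × g
Your rotor: r = 39 mm = 3.9 cm
108,844.3 = 1.118 × 10⁻⁵ × 3.9 × N²
N² = 108,844.3 / (4.3602 × 10⁻⁵) = 2,496,314,389
N ≈ √2,496,314,389 ≈ 49,963.1

49960 RPM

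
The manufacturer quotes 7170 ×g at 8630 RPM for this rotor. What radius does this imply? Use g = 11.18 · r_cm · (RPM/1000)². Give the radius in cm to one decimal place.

8.6 cm

RCF = 11.18 × r × (N/1000)²
7170 = 11.18 × r × (8.63)²
r = 7170 / (11.18 × 74.4769) = 7170 / 832.6517 ≈ 8.611 cm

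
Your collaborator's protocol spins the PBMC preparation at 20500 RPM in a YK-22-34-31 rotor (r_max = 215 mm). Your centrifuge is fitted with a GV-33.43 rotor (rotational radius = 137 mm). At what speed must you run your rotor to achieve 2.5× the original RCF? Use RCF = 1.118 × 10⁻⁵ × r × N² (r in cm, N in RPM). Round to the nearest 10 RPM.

Original rotor: r = 215 mm = 21.5 cm
RCF_original = 1.118 × 10⁻⁵ × 21.5 × (20500)² = 1.118 × 10⁻⁵ × 21.5 × 420,250,000 ≈ 101,015.5 × g
Target RCF = 2.5 × 101,015.5 ≈ 252,538.8 × g
Your rotor: r = 137 mm = 13.7 cm
252,538.8 = 1.118 × 10⁻⁵ × 13.7 × N²
N² = 252,538.8 / (15.3166 × 10⁻⁵) = 1,648,791,507
N ≈ √1,648,791,507 ≈ 40,605.3

40610 RPM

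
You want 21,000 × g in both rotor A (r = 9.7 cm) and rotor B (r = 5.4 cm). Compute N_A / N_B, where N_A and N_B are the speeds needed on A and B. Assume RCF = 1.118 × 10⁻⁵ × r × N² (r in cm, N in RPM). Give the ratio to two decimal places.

0.75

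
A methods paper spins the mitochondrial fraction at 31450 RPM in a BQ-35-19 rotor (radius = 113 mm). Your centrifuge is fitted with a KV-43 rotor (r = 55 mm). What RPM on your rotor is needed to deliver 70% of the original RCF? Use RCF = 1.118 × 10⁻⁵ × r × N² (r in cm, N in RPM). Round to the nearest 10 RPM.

37720 RPM

Original rotor: r = 113 mm = 11.3 cm
RCF_original = 1.118 × 10⁻⁵ × 11.3 × (31450)² = 1.118 × 10⁻⁵ × 11.3 × 989,102,500 ≈ 124,957.3 × g
Target RCF = 0.7 × 124,957.3 ≈ 87,470.1 × g
Your rotor: r = 55 mm = 5.5 cm
87,470.1 = 1.118 × 10⁻⁵ × 5.5 × N²
N² = 87,470.1 / (6.149 × 10⁻⁵) = 1,422,509,351
N ≈ √1,422,509,351 ≈ 37,716.2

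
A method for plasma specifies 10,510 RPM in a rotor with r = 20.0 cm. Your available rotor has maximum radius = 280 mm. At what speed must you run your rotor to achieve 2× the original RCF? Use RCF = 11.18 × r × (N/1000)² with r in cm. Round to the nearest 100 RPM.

≈ 12600 RPM

RCF_original = 11.18 × 20 × (10.51)² = 11.18 × 20 × 110.4601 ≈ 24,698.9 × g
Target RCF = 2 × 24,698.9 ≈ 49,397.8 × g
Your rotor: r = 280 mm = 28.0 cm
49,397.8 = 11.18 × 28 × (N/1000)²
(N/1000)² = 49,397.8 / 313.04 = 157.8003
N = 1000 × √157.8003 ≈ 12,561.9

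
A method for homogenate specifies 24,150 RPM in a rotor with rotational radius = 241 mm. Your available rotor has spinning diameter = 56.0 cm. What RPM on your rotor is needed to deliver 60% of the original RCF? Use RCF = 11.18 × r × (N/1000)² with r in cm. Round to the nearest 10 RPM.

17350 RPM

Original rotor: r = 241 mm = 24.1 cm
RCF_original = 11.18 × 24.1 × (24.15)² = 11.18 × 24.1 × 583.2225 ≈ 157,142.3 × g
Target RCF = 0.6 × 157,142.3 ≈ 94,285.4 × g
Your rotor: r = 56.0 / 2 = 28 cm
94,285.4 = 11.18 × 28 × (N/1000)²
(N/1000)² = 94,285.4 / 313.04 = 301.1928
N = 1000 × √301.1928 ≈ 17,354.9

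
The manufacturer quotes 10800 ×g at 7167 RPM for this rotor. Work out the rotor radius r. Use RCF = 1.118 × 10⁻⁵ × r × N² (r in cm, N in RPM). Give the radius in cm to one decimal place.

18.8 cm

10800 = 1.118 × 10⁻⁵ × r × (7167)²
r = 10800 / (1.118 × 10⁻⁵ × 51,365,889) = 10800 / 574.2706 ≈ 18.806 cm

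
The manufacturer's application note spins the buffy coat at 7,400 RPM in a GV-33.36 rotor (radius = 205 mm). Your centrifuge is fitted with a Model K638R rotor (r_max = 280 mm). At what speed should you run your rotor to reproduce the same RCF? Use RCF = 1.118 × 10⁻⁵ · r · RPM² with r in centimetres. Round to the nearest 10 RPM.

≈ 6330 RPM

Original rotor: r = 205 mm = 20.5 cm
RCF = 1.118 × 10⁻⁵ × r × N²
RCF_original = 1.118 × 10⁻⁵ × 20.5 × (7400)² = 1.118 × 10⁻⁵ × 20.5 × 54,760,000 ≈ 12,550.4 × g
Your rotor: r = 280 mm = 28.0 cm
12,550.4 = 1.118 × 10⁻⁵ × 28 × N²
N² = 12,550.4 / (31.304 × 10⁻⁵) = 40,092,001
N ≈ √40,092,001 ≈ 6,331.8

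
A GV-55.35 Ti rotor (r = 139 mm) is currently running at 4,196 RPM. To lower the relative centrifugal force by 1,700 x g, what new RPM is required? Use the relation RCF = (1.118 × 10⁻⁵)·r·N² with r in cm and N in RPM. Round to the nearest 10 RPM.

r = 139 mm = 13.9 cm
Current RCF = 1.118 × 10⁻⁵ × 13.9 × (4196)² = 1.118 × 10⁻⁵ × 13.9 × 17,606,416 ≈ 2,736.1 × g
Target RCF = 2,736.1 − 1,700 = 1,036.1 × g
N² = 1,036.1 / (15.5402 × 10⁻⁵) = 6,667,224
N ≈ √6,667,224 ≈ 2,582.1

2580 RPM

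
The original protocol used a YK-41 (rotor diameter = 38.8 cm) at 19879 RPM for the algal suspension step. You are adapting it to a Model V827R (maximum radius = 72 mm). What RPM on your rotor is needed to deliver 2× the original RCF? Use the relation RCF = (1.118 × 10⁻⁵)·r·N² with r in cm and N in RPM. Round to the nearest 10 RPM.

≈ 46150 RPM

Original rotor: r = 38.8 / 2 = 19.4 cm
RCF_original = 1.118 × 10⁻⁵ × 19.4 × (19879)² = 1.118 × 10⁻⁵ × 19.4 × 395,174,641 ≈ 85,710.2 × g
Target RCF = 2 × 85,710.2 ≈ 171,420.4 × g
Your rotor: r = 72 mm = 7.2 cm
171,420.4 = 1.118 × 10⁻⁵ × 7.2 × N²
N² = 171,420.4 / (8.0496 × 10⁻⁵) = 2,129,551,779
N ≈ √2,129,551,779 ≈ 46,147.1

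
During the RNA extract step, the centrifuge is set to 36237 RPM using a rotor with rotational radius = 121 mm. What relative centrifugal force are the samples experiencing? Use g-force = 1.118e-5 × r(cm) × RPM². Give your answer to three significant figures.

178000 ×g

r = 121 mm = 12.1 cm
RCF = 1.118 × 10⁻⁵ × 12.1 × (36237)² = 1.118 × 10⁻⁵ × 12.1 × 1,313,120,169 ≈ 177,636.3 × g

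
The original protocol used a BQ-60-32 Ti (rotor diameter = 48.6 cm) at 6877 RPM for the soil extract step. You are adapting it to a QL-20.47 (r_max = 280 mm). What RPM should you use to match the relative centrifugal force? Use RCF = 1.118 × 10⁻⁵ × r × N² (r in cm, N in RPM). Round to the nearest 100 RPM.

Original rotor: r = 48.6 / 2 = 24.3 cm
RCF = 1.118 × 10⁻⁵ × r × N²
RCF_original = 1.118 × 10⁻⁵ × 24.3 × (6877)² = 1.118 × 10⁻⁵ × 24.3 × 47,293,129 ≈ 12,848.3 × g
Your rotor: r = 280 mm = 28.0 cm
12,848.3 = 1.118 × 10⁻⁵ × 28 × N²
N² = 12,848.3 / (31.304 × 10⁻⁵) = 41,043,637
N ≈ √41,043,637 ≈ 6,406.5

6400 RPM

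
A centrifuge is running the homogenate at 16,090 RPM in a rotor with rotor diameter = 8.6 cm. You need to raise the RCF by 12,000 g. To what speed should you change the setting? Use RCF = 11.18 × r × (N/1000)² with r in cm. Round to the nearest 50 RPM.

r = 8.6 / 2 = 4.3 cm
Current RCF = 11.18 × 4.3 × (16.09)² = 11.18 × 4.3 × 258.8881 ≈ 12,445.8 × g
Target RCF = 12,445.8 + 12,000 = 24,445.8 × g
(N/1000)² = 24,445.8 / 48.074 = 508.5036
N = 1000 × √508.5036 ≈ 22,550.0

22550 RPM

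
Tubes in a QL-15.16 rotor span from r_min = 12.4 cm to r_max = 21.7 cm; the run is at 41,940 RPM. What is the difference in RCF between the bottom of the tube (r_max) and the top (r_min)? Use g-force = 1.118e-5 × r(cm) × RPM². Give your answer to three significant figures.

ΔRCF ≈ 183000 × g

RCF_max = 1.118 × 10⁻⁵ × 21.7 × (41940)² = 1.118 × 10⁻⁵ × 21.7 × 1,758,963,600 ≈ 426,735.1 × g
RCF_min = 1.118 × 10⁻⁵ × 12.4 × (41940)² = 1.118 × 10⁻⁵ × 12.4 × 1,758,963,600 ≈ 243,848.6 × g
ΔRCF = 426,735.1 − 243,848.6 = 182,886.5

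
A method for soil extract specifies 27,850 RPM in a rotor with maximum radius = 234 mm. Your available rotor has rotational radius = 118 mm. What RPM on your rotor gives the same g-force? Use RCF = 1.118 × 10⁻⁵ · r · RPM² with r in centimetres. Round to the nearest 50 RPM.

≈ 39200 RPM

Original rotor: r = 234 mm = 23.4 cm
RCF = 1.118 × 10⁻⁵ × r × N²
RCF_original = 1.118 × 10⁻⁵ × 23.4 × (27850)² = 1.118 × 10⁻⁵ × 23.4 × 775,622,500 ≈ 202,912.2 × g
Your rotor: r = 118 mm = 11.8 cm
202,912.2 = 1.118 × 10⁻⁵ × 11.8 × N²
N² = 202,912.2 / (13.1924 × 10⁻⁵) = 1,538,099,209
N ≈ √1,538,099,209 ≈ 39,218.6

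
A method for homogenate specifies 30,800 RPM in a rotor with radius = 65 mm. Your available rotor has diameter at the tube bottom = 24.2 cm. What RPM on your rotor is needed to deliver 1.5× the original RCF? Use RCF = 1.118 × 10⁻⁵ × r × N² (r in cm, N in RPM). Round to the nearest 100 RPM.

Original rotor: r = 65 mm = 6.5 cm
RCF_original = 1.118 × 10⁻⁵ × 6.5 × (30800)² = 1.118 × 10⁻⁵ × 6.5 × 948,640,000 ≈ 68,937.7 × g
Target RCF = 1.5 × 68,937.7 ≈ 103,406.5 × g
Your rotor: r = 24.2 / 2 = 12.1 cm
103,406.5 = 1.118 × 10⁻⁵ × 12.1 × N²
N² = 103,406.5 / (13.5278 × 10⁻⁵) = 764,399,976
N ≈ √764,399,976 ≈ 27,647.8

≈ 27600 RPM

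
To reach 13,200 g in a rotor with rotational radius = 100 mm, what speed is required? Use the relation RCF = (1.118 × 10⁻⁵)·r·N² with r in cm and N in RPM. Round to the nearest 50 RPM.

r = 100 mm = 10.0 cm
RCF = 1.118 × 10⁻⁵ × r × N²
13,200 = 1.118 × 10⁻⁵ × 10 × N²
N² = 13,200 / (11.18 × 10⁻⁵) = 118,067,979
N ≈ √118,067,979 ≈ 10,865.9

N ≈ 10850 RPM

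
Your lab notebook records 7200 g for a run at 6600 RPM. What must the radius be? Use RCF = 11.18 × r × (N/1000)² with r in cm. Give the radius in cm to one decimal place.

RCF = 11.18 × r × (N/1000)²
7200 = 11.18 × r × (6.6)²
r = 7200 / (11.18 × 43.56) = 7200 / 487.0008 ≈ 14.784 cm

r ≈ 14.8 cm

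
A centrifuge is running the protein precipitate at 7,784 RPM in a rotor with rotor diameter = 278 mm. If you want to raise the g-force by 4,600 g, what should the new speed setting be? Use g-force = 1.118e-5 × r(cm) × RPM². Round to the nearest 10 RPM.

9500 RPM

r = 278 mm / 2 = 139 mm = 13.9 cm
Current RCF = 1.118 × 10⁻⁵ × 13.9 × (7784)² = 1.118 × 10⁻⁵ × 13.9 × 60,590,656 ≈ 9,415.9 × g
Target RCF = 9,415.9 + 4,600 = 14,015.9 × g
N² = 14,015.9 / (15.5402 × 10⁻⁵) = 90,191,246
N ≈ √90,191,246 ≈ 9,496.9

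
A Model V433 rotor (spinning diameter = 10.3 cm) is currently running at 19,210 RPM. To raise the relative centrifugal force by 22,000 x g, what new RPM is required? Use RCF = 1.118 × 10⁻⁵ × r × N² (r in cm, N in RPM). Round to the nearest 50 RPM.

N₂ ≈ 27400 RPM

r = 10.3 / 2 = 5.15 cm
Current RCF = 1.118 × 10⁻⁵ × 5.15 × (19210)² = 1.118 × 10⁻⁵ × 5.15 × 369,024,100 ≈ 21,247.3 × g
Target RCF = 21,247.3 + 22,000 = 43,247.3 × g
N² = 43,247.3 / (5.7577 × 10⁻⁵) = 751,121,107
N ≈ √751,121,107 ≈ 27,406.6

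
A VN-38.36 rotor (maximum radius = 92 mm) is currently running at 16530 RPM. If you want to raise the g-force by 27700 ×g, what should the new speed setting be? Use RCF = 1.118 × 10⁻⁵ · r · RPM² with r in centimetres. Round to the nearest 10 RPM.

r = 92 mm = 9.2 cm
Current RCF = 1.118 × 10⁻⁵ × 9.2 × (16530)² = 1.118 × 10⁻⁵ × 9.2 × 273,240,900 ≈ 28,104.5 × g
Target RCF = 28,104.5 + 27,700 = 55,804.5 × g
N² = 55,804.5 / (10.2856 × 10⁻⁵) = 542,549,778
N ≈ √542,549,778 ≈ 23,292.7

N₂ ≈ 23290 RPM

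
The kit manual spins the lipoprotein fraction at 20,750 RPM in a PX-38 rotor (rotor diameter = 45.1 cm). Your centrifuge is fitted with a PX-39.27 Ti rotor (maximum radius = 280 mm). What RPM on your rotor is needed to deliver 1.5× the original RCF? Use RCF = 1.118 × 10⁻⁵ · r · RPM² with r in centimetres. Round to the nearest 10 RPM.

Original rotor: r = 45.1 / 2 = 22.55 cm
RCF_original = 1.118 × 10⁻⁵ × 22.55 × (20750)² = 1.118 × 10⁻⁵ × 22.55 × 430,562,500 ≈ 108,548.7 × g
Target RCF = 1.5 × 108,548.7 ≈ 162,823 × g
Your rotor: r = 280 mm = 28.0 cm
162,823 = 1.118 × 10⁻⁵ × 28 × N²
N² = 162,823 / (31.304 × 10⁻⁵) = 520,134,807
N ≈ √520,134,807 ≈ 22,806.5

22810 RPM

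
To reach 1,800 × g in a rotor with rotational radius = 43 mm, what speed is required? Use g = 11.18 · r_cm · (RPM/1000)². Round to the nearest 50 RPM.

≈ 6100 RPM

r = 43 mm = 4.3 cm
RCF = 11.18 × r × (N/1000)²
1,800 = 11.18 × 4.3 × (N/1000)²
(N/1000)² = 1,800 / 48.074 = 37.44228
N = 1000 × √37.44228 ≈ 6,119.0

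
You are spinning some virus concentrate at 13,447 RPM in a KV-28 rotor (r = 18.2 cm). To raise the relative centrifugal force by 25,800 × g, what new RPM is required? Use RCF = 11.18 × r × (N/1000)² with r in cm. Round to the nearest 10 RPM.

17540 RPM

Current RCF = 11.18 × 18.2 × (13.447)² = 11.18 × 18.2 × 180.821809 ≈ 36,792.9 × g
Target RCF = 36,792.9 + 25,800 = 62,592.9 × g
(N/1000)² = 62,592.9 / 203.476 = 307.6181
N = 1000 × √307.6181 ≈ 17,539.0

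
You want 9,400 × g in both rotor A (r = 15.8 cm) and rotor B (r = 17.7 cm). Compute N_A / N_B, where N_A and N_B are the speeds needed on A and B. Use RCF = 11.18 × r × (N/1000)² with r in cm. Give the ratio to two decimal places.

At fixed RCF, N ∝ 1/√r, so N_A/N_B = √(r_B/r_A) = √(17.7/15.8) = √1.120253 = 1.0584.

1.06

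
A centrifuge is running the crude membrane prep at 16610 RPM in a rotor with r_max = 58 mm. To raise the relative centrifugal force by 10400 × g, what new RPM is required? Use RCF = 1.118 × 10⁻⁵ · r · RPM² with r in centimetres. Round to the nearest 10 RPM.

N₂ ≈ 20890 RPM

r = 58 mm = 5.8 cm
Current RCF = 1.118 × 10⁻⁵ × 5.8 × (16610)² = 1.118 × 10⁻⁵ × 5.8 × 275,892,100 ≈ 17,889.9 × g
Target RCF = 17,889.9 + 10,400 = 28,289.9 × g
N² = 28,289.9 / (6.4844 × 10⁻⁵) = 436,276,294
N ≈ √436,276,294 ≈ 20,887.2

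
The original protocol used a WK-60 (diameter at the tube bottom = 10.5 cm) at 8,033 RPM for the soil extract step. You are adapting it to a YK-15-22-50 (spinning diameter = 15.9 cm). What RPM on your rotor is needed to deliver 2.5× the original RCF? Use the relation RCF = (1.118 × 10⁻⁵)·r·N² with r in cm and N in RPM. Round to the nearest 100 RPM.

10300 RPM

Original rotor: r = 10.5 / 2 = 5.25 cm
RCF_original = 1.118 × 10⁻⁵ × 5.25 × (8033)² = 1.118 × 10⁻⁵ × 5.25 × 64,529,089 ≈ 3,787.5 × g
Target RCF = 2.5 × 3,787.5 ≈ 9,468.8 × g
Your rotor: r = 15.9 / 2 = 7.95 cm
9,468.8 = 1.118 × 10⁻⁵ × 7.95 × N²
N² = 9,468.8 / (8.8881 × 10⁻⁵) = 106,533,455
N ≈ √106,533,455 ≈ 10,321.5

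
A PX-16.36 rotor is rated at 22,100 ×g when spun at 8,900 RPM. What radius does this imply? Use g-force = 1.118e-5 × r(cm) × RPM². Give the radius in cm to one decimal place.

22100 = 1.118 × 10⁻⁵ × r × (8900)²
r = 22100 / (1.118 × 10⁻⁵ × 79,210,000) = 22100 / 885.5678 ≈ 24.956 cm

≈ 25.0 cm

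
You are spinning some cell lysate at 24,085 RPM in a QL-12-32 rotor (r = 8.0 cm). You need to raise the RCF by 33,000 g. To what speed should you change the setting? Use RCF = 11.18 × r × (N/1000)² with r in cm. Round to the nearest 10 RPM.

Current RCF = 11.18 × 8 × (24.085)² = 11.18 × 8 × 580.087225 ≈ 51,883 × g
Target RCF = 51,883 + 33,000 = 84,883 × g
(N/1000)² = 84,883 / 89.44 = 949.0496
N = 1000 × √949.0496 ≈ 30,806.6

≈ 30810 RPM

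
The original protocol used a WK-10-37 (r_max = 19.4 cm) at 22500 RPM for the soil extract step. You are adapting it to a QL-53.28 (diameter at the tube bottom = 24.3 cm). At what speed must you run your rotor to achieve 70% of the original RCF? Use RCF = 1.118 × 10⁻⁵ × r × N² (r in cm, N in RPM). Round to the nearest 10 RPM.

RCF_original = 1.118 × 10⁻⁵ × 19.4 × (22500)² = 1.118 × 10⁻⁵ × 19.4 × 506,250,000 ≈ 109,801.6 × g
Target RCF = 0.7 × 109,801.6 ≈ 76,861.1 × g
Your rotor: r = 24.3 / 2 = 12.15 cm
76,861.1 = 1.118 × 10⁻⁵ × 12.15 × N²
N² = 76,861.1 / (13.5837 × 10⁻⁵) = 565,833,315
N ≈ √565,833,315 ≈ 23,787.3

≈ 23790 RPM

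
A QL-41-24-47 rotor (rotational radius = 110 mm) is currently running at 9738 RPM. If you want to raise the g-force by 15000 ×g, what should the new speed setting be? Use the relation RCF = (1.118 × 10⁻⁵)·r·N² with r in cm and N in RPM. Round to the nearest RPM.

r = 110 mm = 11.0 cm
Current RCF = 1.118 × 10⁻⁵ × 11 × (9738)² = 1.118 × 10⁻⁵ × 11 × 94,828,644 ≈ 11,662 × g
Target RCF = 11,662 + 15,000 = 26,662 × g
N² = 26,662 / (12.298 × 10⁻⁵) = 216,799,480
N ≈ √216,799,480 ≈ 14,724.1

14724 RPM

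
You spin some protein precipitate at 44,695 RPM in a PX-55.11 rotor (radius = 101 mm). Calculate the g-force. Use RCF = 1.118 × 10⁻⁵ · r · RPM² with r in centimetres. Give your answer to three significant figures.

226000 ×g

r = 101 mm = 10.1 cm
RCF = 1.118 × 10⁻⁵ × 10.1 × (44695)² = 1.118 × 10⁻⁵ × 10.1 × 1,997,643,025 ≈ 225,569.9 × g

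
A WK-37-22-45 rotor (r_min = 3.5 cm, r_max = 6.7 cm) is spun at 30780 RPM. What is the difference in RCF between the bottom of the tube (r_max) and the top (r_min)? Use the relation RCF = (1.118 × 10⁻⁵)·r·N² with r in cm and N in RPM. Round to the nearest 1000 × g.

34000 × g

RCF_max = 1.118 × 10⁻⁵ × 6.7 × (30780)² = 1.118 × 10⁻⁵ × 6.7 × 947,408,400 ≈ 70,966.6 × g
RCF_min = 1.118 × 10⁻⁵ × 3.5 × (30780)² = 1.118 × 10⁻⁵ × 3.5 × 947,408,400 ≈ 37,072.1 × g
ΔRCF = 70,966.6 − 37,072.1 = 33,894.5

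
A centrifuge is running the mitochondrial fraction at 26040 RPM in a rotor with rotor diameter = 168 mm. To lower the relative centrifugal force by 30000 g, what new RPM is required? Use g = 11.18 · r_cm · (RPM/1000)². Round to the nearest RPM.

≈ 18938 RPM

r = 168 mm / 2 = 84 mm = 8.4 cm
Current RCF = 11.18 × 8.4 × (26.04)² = 11.18 × 8.4 × 678.0816 ≈ 63,680 × g
Target RCF = 63,680 − 30,000 = 33,680 × g
(N/1000)² = 33,680 / 93.912 = 358.6336
N = 1000 × √358.6336 ≈ 18,937.6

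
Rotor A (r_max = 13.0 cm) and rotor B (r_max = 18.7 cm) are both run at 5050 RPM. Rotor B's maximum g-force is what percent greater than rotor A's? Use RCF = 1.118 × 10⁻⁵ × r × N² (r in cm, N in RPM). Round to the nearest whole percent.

44%

At equal RPM, RCF scales linearly with r: ratio = 18.7 / 13.0 = 1.4385.
So rotor B delivers 43.8% more g-force.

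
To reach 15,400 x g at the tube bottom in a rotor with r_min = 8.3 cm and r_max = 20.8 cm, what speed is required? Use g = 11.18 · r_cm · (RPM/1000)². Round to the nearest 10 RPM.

8140 RPM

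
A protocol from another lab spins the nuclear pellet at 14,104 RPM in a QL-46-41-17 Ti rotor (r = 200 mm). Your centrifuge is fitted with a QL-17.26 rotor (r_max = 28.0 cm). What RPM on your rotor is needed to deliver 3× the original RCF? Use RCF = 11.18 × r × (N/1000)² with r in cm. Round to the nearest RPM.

≈ 20646 RPM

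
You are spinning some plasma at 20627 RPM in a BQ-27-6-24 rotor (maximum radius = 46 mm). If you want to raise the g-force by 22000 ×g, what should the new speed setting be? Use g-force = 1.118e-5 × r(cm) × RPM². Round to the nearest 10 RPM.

N₂ ≈ 29210 RPM

r = 46 mm = 4.6 cm
Current RCF = 1.118 × 10⁻⁵ × 4.6 × (20627)² = 1.118 × 10⁻⁵ × 4.6 × 425,473,129 ≈ 21,881.2 × g
Target RCF = 21,881.2 + 22,000 = 43,881.2 × g
N² = 43,881.2 / (5.1428 × 10⁻⁵) = 853,255,036
N ≈ √853,255,036 ≈ 29,210.5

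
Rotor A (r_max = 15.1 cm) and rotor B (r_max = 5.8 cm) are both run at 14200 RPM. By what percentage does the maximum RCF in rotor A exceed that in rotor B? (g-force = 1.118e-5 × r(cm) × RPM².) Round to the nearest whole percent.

At equal RPM, RCF scales linearly with r: ratio = 15.1 / 5.8 = 2.6034.
So rotor A delivers 160.3% more g-force.

160%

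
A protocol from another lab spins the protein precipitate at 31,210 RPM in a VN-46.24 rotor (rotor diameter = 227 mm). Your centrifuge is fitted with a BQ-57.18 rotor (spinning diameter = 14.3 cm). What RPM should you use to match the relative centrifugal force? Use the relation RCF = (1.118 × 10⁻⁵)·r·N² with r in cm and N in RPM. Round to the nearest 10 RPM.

39320 RPM

Original rotor: r = 227 mm / 2 = 113.5 mm = 11.35 cm
RCF = 1.118 × 10⁻⁵ × r × N²
RCF_original = 1.118 × 10⁻⁵ × 11.35 × (31210)² = 1.118 × 10⁻⁵ × 11.35 × 974,064,100 ≈ 123,601.9 × g
Your rotor: r = 14.3 / 2 = 7.15 cm
123,601.9 = 1.118 × 10⁻⁵ × 7.15 × N²
N² = 123,601.9 / (7.9937 × 10⁻⁵) = 1,546,241,415
N ≈ √1,546,241,415 ≈ 39,322.3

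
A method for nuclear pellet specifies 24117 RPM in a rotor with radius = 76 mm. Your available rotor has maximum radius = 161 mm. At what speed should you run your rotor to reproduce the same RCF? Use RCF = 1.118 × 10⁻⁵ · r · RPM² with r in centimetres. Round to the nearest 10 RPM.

16570 RPM

Original rotor: r = 76 mm = 7.6 cm
RCF_original = 1.118 × 10⁻⁵ × 7.6 × (24117)² = 1.118 × 10⁻⁵ × 7.6 × 581,629,689 ≈ 49,419.9 × g
Your rotor: r = 161 mm = 16.1 cm
49,419.9 = 1.118 × 10⁻⁵ × 16.1 × N²
N² = 49,419.9 / (17.9998 × 10⁻⁵) = 274,558,051
N ≈ √274,558,051 ≈ 16,569.8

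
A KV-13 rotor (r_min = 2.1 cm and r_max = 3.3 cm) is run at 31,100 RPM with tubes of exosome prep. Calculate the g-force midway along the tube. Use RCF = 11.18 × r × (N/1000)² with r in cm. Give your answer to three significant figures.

29200 x g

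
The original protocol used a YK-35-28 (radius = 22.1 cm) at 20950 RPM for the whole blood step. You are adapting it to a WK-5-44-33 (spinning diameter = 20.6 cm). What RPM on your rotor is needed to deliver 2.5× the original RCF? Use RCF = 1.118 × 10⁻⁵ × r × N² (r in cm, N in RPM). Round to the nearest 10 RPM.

48520 RPM

RCF_original = 1.118 × 10⁻⁵ × 22.1 × (20950)² = 1.118 × 10⁻⁵ × 22.1 × 438,902,500 ≈ 108,443.2 × g
Target RCF = 2.5 × 108,443.2 ≈ 271,108 × g
Your rotor: r = 20.6 / 2 = 10.3 cm
271,108 = 1.118 × 10⁻⁵ × 10.3 × N²
N² = 271,108 / (11.5154 × 10⁻⁵) = 2,354,308,144
N ≈ √2,354,308,144 ≈ 48,521.2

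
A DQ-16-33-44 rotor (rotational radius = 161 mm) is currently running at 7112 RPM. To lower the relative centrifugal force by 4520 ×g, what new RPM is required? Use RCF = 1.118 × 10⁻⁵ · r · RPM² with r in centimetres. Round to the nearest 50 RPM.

5050 RPM

r = 161 mm = 16.1 cm
Current RCF = 1.118 × 10⁻⁵ × 16.1 × (7112)² = 1.118 × 10⁻⁵ × 16.1 × 50,580,544 ≈ 9,104.4 × g
Target RCF = 9,104.4 − 4,520 = 4,584.4 × g
N² = 4,584.4 / (17.9998 × 10⁻⁵) = 25,469,172
N ≈ √25,469,172 ≈ 5,046.7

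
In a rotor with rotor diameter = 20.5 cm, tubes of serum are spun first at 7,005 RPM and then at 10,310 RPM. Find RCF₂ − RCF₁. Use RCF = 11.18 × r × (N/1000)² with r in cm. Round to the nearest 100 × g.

r = 20.5 / 2 = 10.25 cm
RCF₁ = 11.18 × 10.25 × (7.005)² = 11.18 × 10.25 × 49.070025 ≈ 5,623.2 × g
RCF₂ = 11.18 × 10.25 × (10.31)² = 11.18 × 10.25 × 106.2961 ≈ 12,181 × g
Increase = 12,181 − 5,623.2 = 6,557.8

6600 x g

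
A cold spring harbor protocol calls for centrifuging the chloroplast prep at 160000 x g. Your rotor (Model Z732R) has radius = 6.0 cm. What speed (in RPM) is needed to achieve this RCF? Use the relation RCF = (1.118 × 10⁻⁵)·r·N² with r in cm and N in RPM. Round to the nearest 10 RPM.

N ≈ 48840 RPM

160,000 = 1.118 × 10⁻⁵ × 6 × N²
N² = 160,000 / (6.708 × 10⁻⁵) = 2,385,211,688
N ≈ √2,385,211,688 ≈ 48,838.6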